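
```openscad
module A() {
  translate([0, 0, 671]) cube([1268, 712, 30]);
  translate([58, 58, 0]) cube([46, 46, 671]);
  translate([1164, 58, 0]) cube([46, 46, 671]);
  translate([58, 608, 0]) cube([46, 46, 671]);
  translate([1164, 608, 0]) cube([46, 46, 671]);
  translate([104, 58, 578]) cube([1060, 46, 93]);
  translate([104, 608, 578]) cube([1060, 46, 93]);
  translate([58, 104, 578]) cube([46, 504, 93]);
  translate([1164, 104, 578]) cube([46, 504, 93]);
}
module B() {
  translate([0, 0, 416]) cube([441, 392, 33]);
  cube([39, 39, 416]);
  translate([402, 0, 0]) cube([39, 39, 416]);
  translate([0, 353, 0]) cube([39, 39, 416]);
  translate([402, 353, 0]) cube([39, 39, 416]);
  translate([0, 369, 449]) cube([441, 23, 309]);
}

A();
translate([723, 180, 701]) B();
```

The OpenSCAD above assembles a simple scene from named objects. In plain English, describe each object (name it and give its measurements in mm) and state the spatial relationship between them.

A is a table: top 1268 mm (x) × 712 mm (y), 30 mm thick, upper face at z = 701 mm, on four 46×46 mm square legs, each inset 58 mm from the nearest pair of top edges, running from z = 0 to the bottom of the top. Four apron rails, 46 mm thick and 93 mm tall, run between adjacent legs with their top edges flush with the underside of the top and their outer faces flush with the legs' outer faces.

B is a chair: 441×392 mm seat, 33 mm thick, top at z = 449 mm, on four 39 mm square corner legs flush with the seat edges. A 23 mm thick backrest slab spans the full seat width, extending 309 mm above the seat top, its back face flush with the seat's +y edge.

The chair is on top of the table.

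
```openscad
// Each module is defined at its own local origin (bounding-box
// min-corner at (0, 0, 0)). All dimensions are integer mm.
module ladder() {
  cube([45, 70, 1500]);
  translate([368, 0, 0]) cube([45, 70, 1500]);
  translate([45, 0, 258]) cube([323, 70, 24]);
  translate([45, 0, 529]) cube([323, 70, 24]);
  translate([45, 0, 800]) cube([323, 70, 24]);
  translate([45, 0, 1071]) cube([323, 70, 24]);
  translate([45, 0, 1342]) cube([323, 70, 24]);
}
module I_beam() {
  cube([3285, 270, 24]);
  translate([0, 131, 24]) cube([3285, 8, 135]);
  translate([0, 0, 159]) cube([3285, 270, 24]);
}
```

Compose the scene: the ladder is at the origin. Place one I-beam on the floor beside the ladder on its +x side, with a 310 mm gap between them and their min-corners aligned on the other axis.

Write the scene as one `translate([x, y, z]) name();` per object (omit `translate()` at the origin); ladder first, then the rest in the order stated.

ladder();
translate([723, 0, 0]) I_beam();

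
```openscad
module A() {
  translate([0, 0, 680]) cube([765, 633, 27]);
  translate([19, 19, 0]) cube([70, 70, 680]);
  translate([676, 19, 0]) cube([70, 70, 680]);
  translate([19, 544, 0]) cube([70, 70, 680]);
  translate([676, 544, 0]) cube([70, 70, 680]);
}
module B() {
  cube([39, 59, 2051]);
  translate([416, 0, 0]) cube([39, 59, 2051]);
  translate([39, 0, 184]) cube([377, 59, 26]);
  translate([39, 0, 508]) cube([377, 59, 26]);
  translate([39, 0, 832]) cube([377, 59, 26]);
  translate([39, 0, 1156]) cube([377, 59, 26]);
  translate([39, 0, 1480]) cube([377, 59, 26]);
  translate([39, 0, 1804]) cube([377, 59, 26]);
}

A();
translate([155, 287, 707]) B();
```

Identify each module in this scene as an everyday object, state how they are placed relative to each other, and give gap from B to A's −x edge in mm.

The ladder's min-x is at 155; the table's min-x is 0; gap = 155 mm.

A is a table. B is a ladder. The ladder is on top of the table, centred. The gap from the ladder to the table's −x edge is 155 mm.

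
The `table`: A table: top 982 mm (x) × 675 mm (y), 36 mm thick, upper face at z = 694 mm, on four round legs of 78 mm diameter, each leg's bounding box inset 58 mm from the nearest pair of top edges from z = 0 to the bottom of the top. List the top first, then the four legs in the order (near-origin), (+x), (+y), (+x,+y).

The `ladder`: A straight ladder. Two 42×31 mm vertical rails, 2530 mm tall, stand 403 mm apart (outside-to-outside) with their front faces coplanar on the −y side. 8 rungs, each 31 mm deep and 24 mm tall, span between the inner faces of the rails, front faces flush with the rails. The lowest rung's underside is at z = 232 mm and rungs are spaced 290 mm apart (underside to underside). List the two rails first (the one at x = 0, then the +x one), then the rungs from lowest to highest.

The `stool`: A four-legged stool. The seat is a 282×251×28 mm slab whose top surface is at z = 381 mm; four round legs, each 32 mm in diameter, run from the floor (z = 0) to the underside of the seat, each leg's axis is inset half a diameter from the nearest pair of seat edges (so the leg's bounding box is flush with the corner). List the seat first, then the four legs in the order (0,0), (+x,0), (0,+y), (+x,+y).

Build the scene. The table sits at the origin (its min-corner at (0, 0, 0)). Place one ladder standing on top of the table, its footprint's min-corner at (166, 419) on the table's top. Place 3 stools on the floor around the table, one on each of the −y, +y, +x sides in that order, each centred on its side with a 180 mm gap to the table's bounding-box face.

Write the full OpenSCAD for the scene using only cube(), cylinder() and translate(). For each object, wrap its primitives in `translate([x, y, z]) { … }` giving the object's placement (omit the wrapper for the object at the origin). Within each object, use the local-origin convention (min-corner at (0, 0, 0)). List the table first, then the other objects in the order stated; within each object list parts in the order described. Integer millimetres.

translate([0, 0, 658]) cube([982, 675, 36]);
translate([97, 97, 0]) cylinder(h = 658, r = 39);
translate([885, 97, 0]) cylinder(h = 658, r = 39);
translate([97, 578, 0]) cylinder(h = 658, r = 39);
translate([885, 578, 0]) cylinder(h = 658, r = 39);
translate([166, 419, 694]) {
  cube([42, 31, 2530]);
  translate([361, 0, 0]) cube([42, 31, 2530]);
  translate([42, 0, 232]) cube([319, 31, 24]);
  translate([42, 0, 522]) cube([319, 31, 24]);
  translate([42, 0, 812]) cube([319, 31, 24]);
  translate([42, 0, 1102]) cube([319, 31, 24]);
  translate([42, 0, 1392]) cube([319, 31, 24]);
  translate([42, 0, 1682]) cube([319, 31, 24]);
  translate([42, 0, 1972]) cube([319, 31, 24]);
  translate([42, 0, 2262]) cube([319, 31, 24]);
}
translate([350, -431, 0]) {
  translate([0, 0, 353]) cube([282, 251, 28]);
  translate([16, 16, 0]) cylinder(h = 353, r = 16);
  translate([266, 16, 0]) cylinder(h = 353, r = 16);
  translate([16, 235, 0]) cylinder(h = 353, r = 16);
  translate([266, 235, 0]) cylinder(h = 353, r = 16);
}
translate([350, 855, 0]) {
  translate([0, 0, 353]) cube([282, 251, 28]);
  translate([16, 16, 0]) cylinder(h = 353, r = 16);
  translate([266, 16, 0]) cylinder(h = 353, r = 16);
  translate([16, 235, 0]) cylinder(h = 353, r = 16);
  translate([266, 235, 0]) cylinder(h = 353, r = 16);
}
translate([1162, 212, 0]) {
  translate([0, 0, 353]) cube([282, 251, 28]);
  translate([16, 16, 0]) cylinder(h = 353, r = 16);
  translate([266, 16, 0]) cylinder(h = 353, r = 16);
  translate([16, 235, 0]) cylinder(h = 353, r = 16);
  translate([266, 235, 0]) cylinder(h = 353, r = 16);
}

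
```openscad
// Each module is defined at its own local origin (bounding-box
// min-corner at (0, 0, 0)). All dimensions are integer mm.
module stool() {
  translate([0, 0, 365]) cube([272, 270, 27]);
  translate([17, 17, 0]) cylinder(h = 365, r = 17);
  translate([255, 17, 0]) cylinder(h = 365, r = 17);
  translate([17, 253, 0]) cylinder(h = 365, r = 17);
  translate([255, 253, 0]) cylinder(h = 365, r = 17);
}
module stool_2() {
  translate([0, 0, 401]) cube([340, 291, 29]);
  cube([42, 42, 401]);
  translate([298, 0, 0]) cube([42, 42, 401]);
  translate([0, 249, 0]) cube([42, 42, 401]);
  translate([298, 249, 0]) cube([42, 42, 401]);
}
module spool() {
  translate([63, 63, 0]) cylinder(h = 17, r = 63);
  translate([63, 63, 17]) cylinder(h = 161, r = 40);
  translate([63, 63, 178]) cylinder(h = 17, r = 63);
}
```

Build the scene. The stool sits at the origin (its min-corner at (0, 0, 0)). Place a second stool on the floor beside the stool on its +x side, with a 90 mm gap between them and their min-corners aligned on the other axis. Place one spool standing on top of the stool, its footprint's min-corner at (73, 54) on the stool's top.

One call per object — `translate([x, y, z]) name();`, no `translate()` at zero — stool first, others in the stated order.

stool();
translate([362, 0, 0]) stool_2();
translate([73, 54, 392]) spool();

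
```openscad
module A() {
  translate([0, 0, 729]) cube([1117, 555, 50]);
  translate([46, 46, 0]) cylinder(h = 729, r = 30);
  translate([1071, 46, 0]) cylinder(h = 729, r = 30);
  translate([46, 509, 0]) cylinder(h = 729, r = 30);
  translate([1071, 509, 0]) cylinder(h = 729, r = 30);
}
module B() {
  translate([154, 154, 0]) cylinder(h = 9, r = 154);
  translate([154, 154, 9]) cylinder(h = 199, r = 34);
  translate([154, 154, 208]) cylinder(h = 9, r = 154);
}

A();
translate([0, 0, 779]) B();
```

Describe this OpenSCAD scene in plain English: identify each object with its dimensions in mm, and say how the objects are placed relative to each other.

A is a table with a 1117×555 mm rectangular top, 50 mm thick, top surface at z = 779 mm, supported by four round legs of 60 mm diameter, each leg's bounding box inset 16 mm from the nearest pair of top edges, running from the floor.

B is a spool: two coaxial disc flanges of radius 154 mm and thickness 9 mm, joined by a core cylinder of radius 34 mm and height 199 mm. The lower flange rests on z = 0 and the three cylinders share a vertical axis.

The spool is on top of the table.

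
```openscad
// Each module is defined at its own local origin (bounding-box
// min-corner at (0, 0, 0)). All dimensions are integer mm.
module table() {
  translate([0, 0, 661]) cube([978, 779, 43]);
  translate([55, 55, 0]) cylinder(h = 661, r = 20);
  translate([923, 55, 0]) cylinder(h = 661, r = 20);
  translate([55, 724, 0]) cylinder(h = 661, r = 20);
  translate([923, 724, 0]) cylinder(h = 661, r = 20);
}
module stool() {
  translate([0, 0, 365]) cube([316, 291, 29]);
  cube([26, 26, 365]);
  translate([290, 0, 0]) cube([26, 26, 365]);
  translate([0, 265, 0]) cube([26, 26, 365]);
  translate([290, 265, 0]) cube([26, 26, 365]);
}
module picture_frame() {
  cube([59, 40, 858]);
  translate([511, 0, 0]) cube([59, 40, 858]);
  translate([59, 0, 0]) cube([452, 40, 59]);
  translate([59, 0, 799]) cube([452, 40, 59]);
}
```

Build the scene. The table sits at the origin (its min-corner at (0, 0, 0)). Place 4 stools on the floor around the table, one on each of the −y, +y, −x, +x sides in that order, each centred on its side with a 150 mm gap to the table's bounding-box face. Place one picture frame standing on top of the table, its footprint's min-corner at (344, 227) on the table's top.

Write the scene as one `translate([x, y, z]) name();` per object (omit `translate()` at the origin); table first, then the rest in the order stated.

table();
translate([331, -441, 0]) stool();
translate([331, 929, 0]) stool();
translate([-466, 244, 0]) stool();
translate([1128, 244, 0]) stool();
translate([344, 227, 704]) picture_frame();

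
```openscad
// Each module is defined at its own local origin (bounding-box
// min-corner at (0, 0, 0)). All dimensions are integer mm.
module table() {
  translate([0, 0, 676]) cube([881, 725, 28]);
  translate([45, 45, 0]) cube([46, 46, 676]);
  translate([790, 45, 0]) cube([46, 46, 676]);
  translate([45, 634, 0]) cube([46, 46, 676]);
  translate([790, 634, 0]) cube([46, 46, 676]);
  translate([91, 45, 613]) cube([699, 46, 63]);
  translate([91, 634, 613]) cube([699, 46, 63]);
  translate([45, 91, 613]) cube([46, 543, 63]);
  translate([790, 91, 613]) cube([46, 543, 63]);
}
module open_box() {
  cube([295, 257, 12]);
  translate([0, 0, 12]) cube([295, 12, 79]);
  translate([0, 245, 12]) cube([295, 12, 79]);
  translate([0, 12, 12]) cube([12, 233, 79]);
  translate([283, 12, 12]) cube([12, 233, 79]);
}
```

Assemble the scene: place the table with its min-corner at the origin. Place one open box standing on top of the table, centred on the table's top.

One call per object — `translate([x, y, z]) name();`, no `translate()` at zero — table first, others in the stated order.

table();
translate([293, 234, 704]) open_box();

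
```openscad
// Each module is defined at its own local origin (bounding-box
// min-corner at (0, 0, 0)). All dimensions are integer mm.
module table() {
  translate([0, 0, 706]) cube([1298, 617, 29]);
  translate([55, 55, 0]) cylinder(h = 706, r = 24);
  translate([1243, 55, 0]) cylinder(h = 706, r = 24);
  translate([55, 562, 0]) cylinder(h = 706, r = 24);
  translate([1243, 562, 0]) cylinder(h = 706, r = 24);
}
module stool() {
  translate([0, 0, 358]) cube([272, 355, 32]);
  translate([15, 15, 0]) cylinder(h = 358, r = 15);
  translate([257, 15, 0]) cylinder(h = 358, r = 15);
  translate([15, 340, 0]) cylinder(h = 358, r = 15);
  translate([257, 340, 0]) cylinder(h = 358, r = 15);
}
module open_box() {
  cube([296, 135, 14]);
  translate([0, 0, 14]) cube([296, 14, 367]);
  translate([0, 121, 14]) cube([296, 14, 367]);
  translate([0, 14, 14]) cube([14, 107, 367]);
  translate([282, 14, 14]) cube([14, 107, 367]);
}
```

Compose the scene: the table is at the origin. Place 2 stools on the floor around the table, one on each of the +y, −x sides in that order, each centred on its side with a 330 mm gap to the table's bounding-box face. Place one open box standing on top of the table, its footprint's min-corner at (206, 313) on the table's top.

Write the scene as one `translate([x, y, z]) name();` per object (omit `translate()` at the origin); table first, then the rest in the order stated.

table();
translate([513, 947, 0]) stool();
translate([-602, 131, 0]) stool();
translate([206, 313, 735]) open_box();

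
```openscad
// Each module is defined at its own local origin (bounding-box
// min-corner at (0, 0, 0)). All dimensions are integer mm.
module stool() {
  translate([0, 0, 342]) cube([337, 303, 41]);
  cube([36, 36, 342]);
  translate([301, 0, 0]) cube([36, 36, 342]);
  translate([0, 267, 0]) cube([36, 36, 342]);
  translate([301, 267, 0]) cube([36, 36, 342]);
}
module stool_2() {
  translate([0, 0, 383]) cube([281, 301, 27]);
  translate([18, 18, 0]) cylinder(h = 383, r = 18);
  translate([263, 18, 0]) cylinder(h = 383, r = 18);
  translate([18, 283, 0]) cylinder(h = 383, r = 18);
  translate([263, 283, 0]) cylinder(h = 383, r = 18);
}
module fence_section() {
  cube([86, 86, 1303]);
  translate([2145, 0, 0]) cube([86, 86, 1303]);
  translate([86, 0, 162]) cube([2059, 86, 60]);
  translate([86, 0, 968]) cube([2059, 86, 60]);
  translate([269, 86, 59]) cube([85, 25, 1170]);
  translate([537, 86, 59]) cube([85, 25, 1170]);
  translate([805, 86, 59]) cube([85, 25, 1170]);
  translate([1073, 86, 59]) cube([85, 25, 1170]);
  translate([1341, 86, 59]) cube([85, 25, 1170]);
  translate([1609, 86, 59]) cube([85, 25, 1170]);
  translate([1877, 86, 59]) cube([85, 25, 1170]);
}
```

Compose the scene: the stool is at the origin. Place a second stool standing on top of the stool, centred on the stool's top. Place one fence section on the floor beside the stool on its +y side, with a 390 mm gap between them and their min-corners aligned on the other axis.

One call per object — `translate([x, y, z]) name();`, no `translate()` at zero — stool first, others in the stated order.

stool();
translate([28, 1, 383]) stool_2();
translate([0, 693, 0]) fence_section();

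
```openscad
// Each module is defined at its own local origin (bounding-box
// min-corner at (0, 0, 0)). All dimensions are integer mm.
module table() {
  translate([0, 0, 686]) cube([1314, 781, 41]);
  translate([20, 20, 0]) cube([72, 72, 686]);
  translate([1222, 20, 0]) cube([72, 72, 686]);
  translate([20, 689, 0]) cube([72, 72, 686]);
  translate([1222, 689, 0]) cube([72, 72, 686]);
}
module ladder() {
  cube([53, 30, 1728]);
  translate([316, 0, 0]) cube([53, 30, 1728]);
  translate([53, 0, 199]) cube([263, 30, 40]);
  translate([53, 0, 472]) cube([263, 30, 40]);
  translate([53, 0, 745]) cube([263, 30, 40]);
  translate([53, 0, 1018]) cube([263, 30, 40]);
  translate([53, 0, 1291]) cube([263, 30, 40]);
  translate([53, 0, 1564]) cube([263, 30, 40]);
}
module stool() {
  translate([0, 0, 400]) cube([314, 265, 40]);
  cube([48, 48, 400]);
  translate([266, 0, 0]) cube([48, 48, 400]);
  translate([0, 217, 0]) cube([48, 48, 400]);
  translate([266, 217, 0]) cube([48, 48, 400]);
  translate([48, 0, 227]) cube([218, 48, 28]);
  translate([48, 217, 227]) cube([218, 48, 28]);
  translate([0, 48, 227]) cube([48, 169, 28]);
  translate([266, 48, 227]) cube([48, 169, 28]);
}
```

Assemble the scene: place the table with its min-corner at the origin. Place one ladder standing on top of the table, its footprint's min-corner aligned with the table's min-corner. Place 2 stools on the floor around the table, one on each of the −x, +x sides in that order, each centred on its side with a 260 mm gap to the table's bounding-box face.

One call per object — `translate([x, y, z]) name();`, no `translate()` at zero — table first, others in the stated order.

table();
translate([0, 0, 727]) ladder();
translate([-574, 258, 0]) stool();
translate([1574, 258, 0]) stool();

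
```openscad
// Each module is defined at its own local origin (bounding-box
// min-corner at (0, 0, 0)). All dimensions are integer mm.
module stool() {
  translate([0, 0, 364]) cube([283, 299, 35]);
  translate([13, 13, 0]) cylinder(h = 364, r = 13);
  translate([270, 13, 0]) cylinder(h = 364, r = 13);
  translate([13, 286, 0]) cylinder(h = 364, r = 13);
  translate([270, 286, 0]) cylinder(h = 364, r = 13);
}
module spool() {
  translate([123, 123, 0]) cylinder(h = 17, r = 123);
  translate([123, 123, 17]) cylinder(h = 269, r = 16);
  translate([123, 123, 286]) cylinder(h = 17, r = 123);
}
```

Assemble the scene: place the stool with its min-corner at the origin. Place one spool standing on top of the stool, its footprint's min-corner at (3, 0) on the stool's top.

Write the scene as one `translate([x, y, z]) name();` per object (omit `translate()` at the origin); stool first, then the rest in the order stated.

stool();
translate([3, 0, 399]) spool();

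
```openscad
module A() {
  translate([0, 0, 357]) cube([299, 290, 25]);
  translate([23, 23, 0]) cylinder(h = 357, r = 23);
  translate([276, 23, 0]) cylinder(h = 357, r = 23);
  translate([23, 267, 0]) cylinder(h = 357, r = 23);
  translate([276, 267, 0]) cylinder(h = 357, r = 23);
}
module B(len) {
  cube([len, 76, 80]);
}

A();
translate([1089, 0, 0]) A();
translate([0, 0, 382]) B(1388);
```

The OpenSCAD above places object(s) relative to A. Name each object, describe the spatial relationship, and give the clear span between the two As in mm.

Second stool starts at x = 1089; first ends at x = 299; clear span = 1089 − 299 = 790 mm.

A is a stool. B is a beam. A beam spans the tops of two stools. The clear span between the two stools is 790 mm.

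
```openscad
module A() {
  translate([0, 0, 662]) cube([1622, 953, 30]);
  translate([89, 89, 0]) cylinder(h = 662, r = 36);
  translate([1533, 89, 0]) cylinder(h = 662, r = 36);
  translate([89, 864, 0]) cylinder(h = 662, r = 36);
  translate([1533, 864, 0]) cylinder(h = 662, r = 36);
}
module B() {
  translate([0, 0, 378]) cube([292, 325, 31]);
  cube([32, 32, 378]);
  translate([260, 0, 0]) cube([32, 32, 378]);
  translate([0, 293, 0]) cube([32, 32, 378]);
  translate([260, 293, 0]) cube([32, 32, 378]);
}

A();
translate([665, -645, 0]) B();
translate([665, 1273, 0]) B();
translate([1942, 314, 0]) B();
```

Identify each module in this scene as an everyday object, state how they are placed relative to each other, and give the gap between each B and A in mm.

Each stool's nearest face is 320 mm from the table's bounding box.

A is a table. B is a stool. Three stools sit around the table at the −y, +y, +x sides. The gap between each stool and the table is 320 mm.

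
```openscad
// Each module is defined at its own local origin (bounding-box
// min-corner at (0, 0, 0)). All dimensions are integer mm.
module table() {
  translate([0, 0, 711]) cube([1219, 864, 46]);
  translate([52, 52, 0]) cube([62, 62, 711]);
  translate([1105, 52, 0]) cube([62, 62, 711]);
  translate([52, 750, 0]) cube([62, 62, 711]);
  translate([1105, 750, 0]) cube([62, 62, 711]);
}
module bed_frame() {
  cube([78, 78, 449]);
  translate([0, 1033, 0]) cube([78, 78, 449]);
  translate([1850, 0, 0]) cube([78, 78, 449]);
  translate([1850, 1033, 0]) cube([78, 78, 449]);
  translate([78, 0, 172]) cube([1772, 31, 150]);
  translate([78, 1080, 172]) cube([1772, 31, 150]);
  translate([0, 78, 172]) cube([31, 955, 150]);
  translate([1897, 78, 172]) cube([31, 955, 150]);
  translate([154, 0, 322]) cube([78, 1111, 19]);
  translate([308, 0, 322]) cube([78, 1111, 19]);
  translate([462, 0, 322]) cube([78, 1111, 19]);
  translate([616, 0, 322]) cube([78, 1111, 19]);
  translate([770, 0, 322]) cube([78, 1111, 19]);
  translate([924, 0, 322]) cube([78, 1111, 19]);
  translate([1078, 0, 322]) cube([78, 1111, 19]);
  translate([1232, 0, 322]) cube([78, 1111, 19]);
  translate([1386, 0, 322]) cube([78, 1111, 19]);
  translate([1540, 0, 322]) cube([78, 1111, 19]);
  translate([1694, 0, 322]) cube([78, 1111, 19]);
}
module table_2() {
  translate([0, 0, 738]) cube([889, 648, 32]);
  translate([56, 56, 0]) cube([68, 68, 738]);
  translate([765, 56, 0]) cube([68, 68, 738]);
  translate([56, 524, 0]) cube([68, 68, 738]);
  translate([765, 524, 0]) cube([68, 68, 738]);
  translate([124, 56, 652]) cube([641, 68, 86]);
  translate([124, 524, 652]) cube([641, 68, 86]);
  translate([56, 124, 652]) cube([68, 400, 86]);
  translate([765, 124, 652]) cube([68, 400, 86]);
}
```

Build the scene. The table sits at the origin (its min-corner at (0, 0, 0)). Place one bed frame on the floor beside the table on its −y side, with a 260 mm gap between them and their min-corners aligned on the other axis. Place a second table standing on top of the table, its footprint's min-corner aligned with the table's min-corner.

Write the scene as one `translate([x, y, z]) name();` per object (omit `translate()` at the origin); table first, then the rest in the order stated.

table();
translate([0, -1371, 0]) bed_frame();
translate([0, 0, 757]) table_2();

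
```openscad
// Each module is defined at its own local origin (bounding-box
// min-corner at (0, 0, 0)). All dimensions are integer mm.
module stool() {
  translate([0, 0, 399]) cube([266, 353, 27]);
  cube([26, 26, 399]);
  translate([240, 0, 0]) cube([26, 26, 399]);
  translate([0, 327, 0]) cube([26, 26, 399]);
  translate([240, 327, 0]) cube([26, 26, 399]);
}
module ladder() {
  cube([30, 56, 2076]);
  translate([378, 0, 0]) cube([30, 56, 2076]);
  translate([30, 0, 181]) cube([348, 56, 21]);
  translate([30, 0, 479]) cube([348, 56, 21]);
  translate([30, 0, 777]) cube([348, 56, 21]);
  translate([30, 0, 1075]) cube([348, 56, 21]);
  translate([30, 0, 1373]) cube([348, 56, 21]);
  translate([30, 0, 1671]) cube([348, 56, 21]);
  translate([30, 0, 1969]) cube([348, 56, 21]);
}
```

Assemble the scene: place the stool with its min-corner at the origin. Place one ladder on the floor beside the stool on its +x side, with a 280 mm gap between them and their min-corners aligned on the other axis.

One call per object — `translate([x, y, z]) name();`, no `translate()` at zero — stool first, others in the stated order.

stool();
translate([546, 0, 0]) ladder();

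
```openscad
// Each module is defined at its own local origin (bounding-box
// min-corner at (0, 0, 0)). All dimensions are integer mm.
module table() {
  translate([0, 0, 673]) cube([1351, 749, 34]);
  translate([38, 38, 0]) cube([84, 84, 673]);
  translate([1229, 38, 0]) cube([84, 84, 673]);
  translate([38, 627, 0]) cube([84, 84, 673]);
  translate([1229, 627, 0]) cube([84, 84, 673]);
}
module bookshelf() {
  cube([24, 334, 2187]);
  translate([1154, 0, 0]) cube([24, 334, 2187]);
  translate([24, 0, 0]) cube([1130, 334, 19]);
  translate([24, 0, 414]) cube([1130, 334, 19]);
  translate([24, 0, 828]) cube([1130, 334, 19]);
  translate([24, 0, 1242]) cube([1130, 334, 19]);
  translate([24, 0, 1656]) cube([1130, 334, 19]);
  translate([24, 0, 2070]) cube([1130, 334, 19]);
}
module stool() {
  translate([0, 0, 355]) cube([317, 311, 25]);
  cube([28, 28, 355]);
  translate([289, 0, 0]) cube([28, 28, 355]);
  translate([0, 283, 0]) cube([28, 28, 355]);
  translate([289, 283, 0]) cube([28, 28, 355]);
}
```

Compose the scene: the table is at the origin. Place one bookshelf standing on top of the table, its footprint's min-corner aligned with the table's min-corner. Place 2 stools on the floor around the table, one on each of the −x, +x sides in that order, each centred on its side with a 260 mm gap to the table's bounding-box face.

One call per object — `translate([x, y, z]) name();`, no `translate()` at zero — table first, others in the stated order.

table();
translate([0, 0, 707]) bookshelf();
translate([-577, 219, 0]) stool();
translate([1611, 219, 0]) stool();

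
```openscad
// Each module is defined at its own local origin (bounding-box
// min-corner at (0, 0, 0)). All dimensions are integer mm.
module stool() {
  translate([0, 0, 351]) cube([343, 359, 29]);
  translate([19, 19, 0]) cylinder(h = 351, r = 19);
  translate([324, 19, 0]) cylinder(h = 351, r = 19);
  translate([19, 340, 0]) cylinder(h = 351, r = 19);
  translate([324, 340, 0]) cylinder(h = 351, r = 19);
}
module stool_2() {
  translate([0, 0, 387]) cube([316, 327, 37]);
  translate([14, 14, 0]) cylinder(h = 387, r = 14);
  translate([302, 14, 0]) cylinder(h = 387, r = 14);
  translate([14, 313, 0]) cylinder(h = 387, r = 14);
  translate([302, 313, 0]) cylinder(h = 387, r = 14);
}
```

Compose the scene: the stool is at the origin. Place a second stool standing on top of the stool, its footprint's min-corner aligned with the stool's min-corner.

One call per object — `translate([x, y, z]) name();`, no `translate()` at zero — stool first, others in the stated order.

stool();
translate([0, 0, 380]) stool_2();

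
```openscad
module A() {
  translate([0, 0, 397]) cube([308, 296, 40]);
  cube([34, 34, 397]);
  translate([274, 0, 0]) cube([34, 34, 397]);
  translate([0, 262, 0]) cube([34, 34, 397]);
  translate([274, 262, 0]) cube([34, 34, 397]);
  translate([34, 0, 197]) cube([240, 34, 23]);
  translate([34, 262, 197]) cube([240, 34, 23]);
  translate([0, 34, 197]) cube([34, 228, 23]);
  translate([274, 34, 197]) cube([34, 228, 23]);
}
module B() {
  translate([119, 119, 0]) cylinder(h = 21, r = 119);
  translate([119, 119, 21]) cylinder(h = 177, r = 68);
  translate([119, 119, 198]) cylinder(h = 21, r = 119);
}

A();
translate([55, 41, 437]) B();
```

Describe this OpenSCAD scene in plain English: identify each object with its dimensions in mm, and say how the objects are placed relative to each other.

A is a simple wooden stool: a rectangular seat 308 mm (x) by 296 mm (y), 40 mm thick, top face at z = 437 mm, on four square legs, each 34×34 mm in cross-section. The legs rest on z = 0, each flush with a corner of the seat. Four stretchers, 34 mm wide and 23 mm tall, connect adjacent legs with their undersides at z = 197 mm, each running between the inner faces of the legs it joins and aligned with the legs' outer faces on the other axis.

B is a spool: two coaxial disc flanges of radius 119 mm and thickness 21 mm, joined by a core cylinder of radius 68 mm and height 177 mm. The lower flange rests on z = 0 and the three cylinders share a vertical axis.

The spool is on top of the stool.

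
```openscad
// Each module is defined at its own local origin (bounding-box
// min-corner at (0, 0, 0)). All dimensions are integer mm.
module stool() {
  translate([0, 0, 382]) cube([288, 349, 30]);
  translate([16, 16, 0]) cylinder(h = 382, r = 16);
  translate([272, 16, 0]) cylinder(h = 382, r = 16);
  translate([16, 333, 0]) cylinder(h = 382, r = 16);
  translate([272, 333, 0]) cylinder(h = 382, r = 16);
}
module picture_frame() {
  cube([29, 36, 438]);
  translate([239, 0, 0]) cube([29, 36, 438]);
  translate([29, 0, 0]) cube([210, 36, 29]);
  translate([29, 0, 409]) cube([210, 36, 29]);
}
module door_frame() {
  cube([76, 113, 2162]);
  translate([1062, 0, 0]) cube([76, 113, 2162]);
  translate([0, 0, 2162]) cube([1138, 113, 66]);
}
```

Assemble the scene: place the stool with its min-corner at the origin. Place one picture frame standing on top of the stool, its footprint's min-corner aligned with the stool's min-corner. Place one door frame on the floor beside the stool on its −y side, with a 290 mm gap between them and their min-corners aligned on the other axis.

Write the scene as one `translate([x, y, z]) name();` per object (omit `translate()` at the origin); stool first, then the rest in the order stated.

stool();
translate([0, 0, 412]) picture_frame();
translate([0, -403, 0]) door_frame();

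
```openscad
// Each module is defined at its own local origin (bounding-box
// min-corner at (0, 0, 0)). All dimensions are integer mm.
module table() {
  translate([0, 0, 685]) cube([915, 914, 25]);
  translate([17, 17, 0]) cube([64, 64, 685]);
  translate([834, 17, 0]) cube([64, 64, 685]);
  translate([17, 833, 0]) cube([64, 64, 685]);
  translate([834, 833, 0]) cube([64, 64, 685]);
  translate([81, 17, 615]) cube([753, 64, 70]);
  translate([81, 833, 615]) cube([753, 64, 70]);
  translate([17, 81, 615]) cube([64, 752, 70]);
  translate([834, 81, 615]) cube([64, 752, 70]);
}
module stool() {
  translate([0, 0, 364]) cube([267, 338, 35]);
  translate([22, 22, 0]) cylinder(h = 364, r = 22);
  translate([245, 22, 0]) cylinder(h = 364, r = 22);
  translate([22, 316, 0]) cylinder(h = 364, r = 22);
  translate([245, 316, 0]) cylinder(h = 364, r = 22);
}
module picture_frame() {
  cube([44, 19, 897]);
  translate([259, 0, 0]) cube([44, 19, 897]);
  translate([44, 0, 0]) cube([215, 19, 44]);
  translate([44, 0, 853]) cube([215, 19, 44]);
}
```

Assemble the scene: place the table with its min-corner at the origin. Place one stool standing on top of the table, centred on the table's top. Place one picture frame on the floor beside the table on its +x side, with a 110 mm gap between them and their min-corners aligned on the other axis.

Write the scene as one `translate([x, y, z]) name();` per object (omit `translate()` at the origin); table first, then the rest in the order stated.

table();
translate([324, 288, 710]) stool();
translate([1025, 0, 0]) picture_frame();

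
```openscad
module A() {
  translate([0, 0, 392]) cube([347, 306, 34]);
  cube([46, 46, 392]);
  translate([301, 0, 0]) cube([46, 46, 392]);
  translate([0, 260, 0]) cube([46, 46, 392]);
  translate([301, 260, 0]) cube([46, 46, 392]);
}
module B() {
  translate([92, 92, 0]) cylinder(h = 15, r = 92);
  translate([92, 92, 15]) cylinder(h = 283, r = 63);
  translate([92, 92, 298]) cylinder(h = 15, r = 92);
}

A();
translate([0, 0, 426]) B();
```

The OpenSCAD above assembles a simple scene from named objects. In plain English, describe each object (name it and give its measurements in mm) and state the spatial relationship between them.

A is a four-legged stool. The seat is a 347×306×34 mm slab whose top surface is at z = 426 mm; four square legs, each 46×46 mm in cross-section, run from the floor (z = 0) to the underside of the seat, each flush with a corner of the seat.

B is a spool: two coaxial disc flanges of radius 92 mm and thickness 15 mm, joined by a core cylinder of radius 63 mm and height 283 mm. The lower flange rests on z = 0 and the three cylinders share a vertical axis.

The spool is on top of the stool.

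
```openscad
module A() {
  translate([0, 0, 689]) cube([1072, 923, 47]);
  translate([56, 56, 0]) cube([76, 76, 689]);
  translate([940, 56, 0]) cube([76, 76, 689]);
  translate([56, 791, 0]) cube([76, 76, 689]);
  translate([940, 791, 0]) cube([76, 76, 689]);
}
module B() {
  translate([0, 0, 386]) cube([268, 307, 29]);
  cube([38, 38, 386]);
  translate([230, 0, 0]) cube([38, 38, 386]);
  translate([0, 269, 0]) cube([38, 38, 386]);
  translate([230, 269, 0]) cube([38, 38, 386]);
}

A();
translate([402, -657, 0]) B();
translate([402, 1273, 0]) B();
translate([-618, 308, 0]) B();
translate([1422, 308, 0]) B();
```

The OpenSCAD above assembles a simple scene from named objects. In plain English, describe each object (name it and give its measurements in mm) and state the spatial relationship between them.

A is a table with a 1072×923 mm rectangular top, 47 mm thick, top surface at z = 736 mm, supported by four 76×76 mm square legs, each inset 56 mm from the nearest pair of top edges, running from the floor.

B is a simple wooden stool: a rectangular seat 268 mm (x) by 307 mm (y), 29 mm thick, top face at z = 415 mm, on four square legs, each 38×38 mm in cross-section. The legs rest on z = 0, each flush with a corner of the seat.

Four stools sit around the table at the −y, +y, −x, +x sides.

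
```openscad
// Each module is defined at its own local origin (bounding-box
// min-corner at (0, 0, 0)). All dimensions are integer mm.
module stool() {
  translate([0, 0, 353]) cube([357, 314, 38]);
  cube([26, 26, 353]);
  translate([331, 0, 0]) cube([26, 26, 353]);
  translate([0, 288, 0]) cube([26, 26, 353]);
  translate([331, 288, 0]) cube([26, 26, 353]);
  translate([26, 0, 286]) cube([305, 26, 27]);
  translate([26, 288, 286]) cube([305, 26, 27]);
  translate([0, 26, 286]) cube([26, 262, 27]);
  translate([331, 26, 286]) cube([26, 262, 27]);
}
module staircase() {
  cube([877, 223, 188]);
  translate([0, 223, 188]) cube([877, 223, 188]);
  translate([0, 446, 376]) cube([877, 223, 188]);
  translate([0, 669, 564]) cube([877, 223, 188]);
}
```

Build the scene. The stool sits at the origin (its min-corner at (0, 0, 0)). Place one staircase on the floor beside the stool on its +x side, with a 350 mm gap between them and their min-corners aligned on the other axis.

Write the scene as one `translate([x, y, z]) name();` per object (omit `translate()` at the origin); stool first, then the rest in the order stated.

stool();
translate([707, 0, 0]) staircase();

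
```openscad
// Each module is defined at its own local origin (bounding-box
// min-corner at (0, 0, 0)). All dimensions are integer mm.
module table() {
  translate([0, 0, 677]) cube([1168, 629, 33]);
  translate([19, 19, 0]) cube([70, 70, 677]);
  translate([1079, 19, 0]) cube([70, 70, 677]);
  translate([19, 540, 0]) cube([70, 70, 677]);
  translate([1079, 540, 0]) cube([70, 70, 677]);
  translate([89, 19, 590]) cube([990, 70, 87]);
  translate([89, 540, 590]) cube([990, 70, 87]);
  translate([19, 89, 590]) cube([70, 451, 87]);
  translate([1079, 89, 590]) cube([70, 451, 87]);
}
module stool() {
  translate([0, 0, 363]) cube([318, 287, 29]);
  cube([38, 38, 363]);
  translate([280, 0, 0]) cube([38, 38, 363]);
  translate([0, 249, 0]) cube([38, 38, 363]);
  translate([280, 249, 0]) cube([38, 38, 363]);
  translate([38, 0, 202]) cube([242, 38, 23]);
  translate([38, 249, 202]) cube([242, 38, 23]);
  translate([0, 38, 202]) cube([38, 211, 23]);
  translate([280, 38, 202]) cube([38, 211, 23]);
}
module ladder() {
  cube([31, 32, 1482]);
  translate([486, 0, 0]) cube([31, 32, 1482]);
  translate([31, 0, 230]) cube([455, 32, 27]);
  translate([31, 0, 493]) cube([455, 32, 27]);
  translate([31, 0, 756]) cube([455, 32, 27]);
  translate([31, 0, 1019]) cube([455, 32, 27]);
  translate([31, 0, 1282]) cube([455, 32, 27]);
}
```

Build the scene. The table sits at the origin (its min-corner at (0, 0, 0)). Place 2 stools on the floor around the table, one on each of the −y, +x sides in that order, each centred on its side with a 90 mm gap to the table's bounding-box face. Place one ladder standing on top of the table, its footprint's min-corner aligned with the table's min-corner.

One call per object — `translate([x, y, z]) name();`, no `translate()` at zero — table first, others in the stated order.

table();
translate([425, -377, 0]) stool();
translate([1258, 171, 0]) stool();
translate([0, 0, 710]) ladder();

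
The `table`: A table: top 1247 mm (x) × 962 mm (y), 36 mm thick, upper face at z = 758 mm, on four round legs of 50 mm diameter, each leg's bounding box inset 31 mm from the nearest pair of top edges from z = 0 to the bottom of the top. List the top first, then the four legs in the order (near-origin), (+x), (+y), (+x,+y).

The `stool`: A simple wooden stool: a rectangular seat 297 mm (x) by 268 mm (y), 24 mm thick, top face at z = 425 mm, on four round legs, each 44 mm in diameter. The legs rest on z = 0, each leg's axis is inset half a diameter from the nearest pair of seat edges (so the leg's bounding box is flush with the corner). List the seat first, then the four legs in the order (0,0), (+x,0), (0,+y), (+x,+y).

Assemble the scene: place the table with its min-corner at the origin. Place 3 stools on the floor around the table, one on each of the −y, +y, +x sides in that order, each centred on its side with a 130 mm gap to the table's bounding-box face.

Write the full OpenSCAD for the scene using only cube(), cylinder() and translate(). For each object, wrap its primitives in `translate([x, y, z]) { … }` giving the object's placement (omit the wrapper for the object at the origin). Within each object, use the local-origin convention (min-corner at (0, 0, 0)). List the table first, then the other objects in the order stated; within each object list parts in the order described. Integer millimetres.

translate([0, 0, 722]) cube([1247, 962, 36]);
translate([56, 56, 0]) cylinder(h = 722, r = 25);
translate([1191, 56, 0]) cylinder(h = 722, r = 25);
translate([56, 906, 0]) cylinder(h = 722, r = 25);
translate([1191, 906, 0]) cylinder(h = 722, r = 25);
translate([475, -398, 0]) {
  translate([0, 0, 401]) cube([297, 268, 24]);
  translate([22, 22, 0]) cylinder(h = 401, r = 22);
  translate([275, 22, 0]) cylinder(h = 401, r = 22);
  translate([22, 246, 0]) cylinder(h = 401, r = 22);
  translate([275, 246, 0]) cylinder(h = 401, r = 22);
}
translate([475, 1092, 0]) {
  translate([0, 0, 401]) cube([297, 268, 24]);
  translate([22, 22, 0]) cylinder(h = 401, r = 22);
  translate([275, 22, 0]) cylinder(h = 401, r = 22);
  translate([22, 246, 0]) cylinder(h = 401, r = 22);
  translate([275, 246, 0]) cylinder(h = 401, r = 22);
}
translate([1377, 347, 0]) {
  translate([0, 0, 401]) cube([297, 268, 24]);
  translate([22, 22, 0]) cylinder(h = 401, r = 22);
  translate([275, 22, 0]) cylinder(h = 401, r = 22);
  translate([22, 246, 0]) cylinder(h = 401, r = 22);
  translate([275, 246, 0]) cylinder(h = 401, r = 22);
}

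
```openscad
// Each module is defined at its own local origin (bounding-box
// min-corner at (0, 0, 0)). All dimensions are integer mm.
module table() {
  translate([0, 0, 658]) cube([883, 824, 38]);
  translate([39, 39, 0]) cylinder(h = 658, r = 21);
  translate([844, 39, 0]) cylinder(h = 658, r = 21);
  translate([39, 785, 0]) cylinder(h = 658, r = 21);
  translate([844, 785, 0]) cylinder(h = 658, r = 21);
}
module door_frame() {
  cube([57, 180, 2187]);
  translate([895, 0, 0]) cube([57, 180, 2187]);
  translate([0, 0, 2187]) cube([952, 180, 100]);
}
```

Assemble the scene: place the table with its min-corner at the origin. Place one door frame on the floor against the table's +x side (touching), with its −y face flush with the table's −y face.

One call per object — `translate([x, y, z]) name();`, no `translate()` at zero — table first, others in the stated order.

table();
translate([883, 0, 0]) door_frame();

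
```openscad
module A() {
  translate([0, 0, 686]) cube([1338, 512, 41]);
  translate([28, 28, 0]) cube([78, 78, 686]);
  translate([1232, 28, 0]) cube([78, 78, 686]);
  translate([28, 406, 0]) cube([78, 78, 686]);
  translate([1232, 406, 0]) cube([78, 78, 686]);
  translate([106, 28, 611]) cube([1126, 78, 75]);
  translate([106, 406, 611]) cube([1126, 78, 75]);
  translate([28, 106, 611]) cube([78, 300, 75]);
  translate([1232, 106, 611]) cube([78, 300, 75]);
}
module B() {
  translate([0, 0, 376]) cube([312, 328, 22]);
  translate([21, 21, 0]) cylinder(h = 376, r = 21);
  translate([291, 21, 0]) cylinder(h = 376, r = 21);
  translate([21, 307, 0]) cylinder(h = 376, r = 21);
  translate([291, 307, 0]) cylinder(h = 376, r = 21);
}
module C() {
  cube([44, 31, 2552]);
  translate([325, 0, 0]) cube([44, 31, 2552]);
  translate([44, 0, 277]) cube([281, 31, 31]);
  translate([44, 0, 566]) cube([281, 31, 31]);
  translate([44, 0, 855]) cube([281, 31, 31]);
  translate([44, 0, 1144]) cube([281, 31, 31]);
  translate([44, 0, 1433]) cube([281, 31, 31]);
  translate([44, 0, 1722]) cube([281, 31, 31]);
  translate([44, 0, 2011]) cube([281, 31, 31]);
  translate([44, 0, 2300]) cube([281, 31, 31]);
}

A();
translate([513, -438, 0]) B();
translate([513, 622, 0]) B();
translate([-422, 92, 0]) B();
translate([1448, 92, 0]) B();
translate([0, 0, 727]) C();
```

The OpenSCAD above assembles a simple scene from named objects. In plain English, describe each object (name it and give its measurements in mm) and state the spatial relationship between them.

A is a rectangular dining table. The top is 1338×512×41 mm with its upper surface at z = 727 mm. It stands on four 78×78 mm square legs, each inset 28 mm from the nearest pair of top edges, running from the floor to the underside of the top. Four apron rails, 78 mm thick and 75 mm tall, run between adjacent legs with their top edges flush with the underside of the top and their outer faces flush with the legs' outer faces.

B is a four-legged stool. The seat is a 312×328×22 mm slab whose top surface is at z = 398 mm; four round legs, each 42 mm in diameter, run from the floor (z = 0) to the underside of the seat, each leg's axis is inset half a diameter from the nearest pair of seat edges (so the leg's bounding box is flush with the corner).

C is a straight ladder. Two 44×31 mm vertical rails, 2552 mm tall, stand 369 mm apart (outside-to-outside) with their front faces coplanar on the −y side. 8 rungs, each 31 mm deep and 31 mm tall, span between the inner faces of the rails, front faces flush with the rails. The lowest rung's underside is at z = 277 mm and rungs are spaced 289 mm apart (underside to underside).

Four stools sit around the table at the −y, +y, −x, +x sides. The ladder is on top of the table.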